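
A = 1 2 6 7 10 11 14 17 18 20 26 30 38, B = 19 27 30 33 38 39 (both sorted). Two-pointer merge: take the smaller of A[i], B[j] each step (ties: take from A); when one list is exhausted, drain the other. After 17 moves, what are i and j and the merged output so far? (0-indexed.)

i=13, j=4, merged so far=[1, 2, 6, 7, 10, 11, 14, 17, 18, 19, 20, 26, 27, 30, 30, 33, 38]

[i=0,j=0] A[i]=1<=B[j]=19 take 1 → i++
[i=1,j=0] A[i]=2<=B[j]=19 take 2 → i++
[i=2,j=0] A[i]=6<=B[j]=19 take 6 → i++
[i=3,j=0] A[i]=7<=B[j]=19 take 7 → i++
[i=4,j=0] A[i]=10<=B[j]=19 take 10 → i++
[i=5,j=0] A[i]=11<=B[j]=19 take 11 → i++
[i=6,j=0] A[i]=14<=B[j]=19 take 14 → i++
[i=7,j=0] A[i]=17<=B[j]=19 take 17 → i++
[i=8,j=0] A[i]=18<=B[j]=19 take 18 → i++
[i=9,j=0] A[i]=20>B[j]=19 take 19 → j++
[i=9,j=1] A[i]=20<=B[j]=27 take 20 → i++
[i=10,j=1] A[i]=26<=B[j]=27 take 26 → i++
[i=11,j=1] A[i]=30>B[j]=27 take 27 → j++
[i=11,j=2] A[i]=30<=B[j]=30 take 30 → i++
[i=12,j=2] A[i]=38>B[j]=30 take 30 → j++
[i=12,j=3] A[i]=38>B[j]=33 take 33 → j++
[i=12,j=4] A[i]=38<=B[j]=38 take 38 → i++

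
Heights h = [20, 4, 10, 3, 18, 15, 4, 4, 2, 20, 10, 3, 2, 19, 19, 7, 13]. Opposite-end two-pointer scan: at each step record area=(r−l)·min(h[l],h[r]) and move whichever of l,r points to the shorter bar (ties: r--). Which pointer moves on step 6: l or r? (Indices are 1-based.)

r

l=1 r=17: min(20,13)*16=208 best=208 *, r--
l=1 r=16: min(20,7)*15=105 best=208, r--
l=1 r=15: min(20,19)*14=266 best=266 *, r--
l=1 r=14: min(20,19)*13=247 best=266, r--
l=1 r=13: min(20,2)*12=24 best=266, r--
l=1 r=12: min(20,3)*11=33 best=266, r--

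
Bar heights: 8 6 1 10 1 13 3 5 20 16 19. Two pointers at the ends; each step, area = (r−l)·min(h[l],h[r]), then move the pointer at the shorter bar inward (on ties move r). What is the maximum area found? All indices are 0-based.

l=0 r=10: min(8,19)*10=80 best=80 *, l++
l=1 r=10: min(6,19)*9=54 best=80, l++
l=2 r=10: min(1,19)*8=8 best=80, l++
l=3 r=10: min(10,19)*7=70 best=80, l++
l=4 r=10: min(1,19)*6=6 best=80, l++
l=5 r=10: min(13,19)*5=65 best=80, l++
l=6 r=10: min(3,19)*4=12 best=80, l++
l=7 r=10: min(5,19)*3=15 best=80, l++
l=8 r=10: min(20,19)*2=38 best=80, r--
l=8 r=9: min(20,16)*1=16 best=80, r--

max area = 80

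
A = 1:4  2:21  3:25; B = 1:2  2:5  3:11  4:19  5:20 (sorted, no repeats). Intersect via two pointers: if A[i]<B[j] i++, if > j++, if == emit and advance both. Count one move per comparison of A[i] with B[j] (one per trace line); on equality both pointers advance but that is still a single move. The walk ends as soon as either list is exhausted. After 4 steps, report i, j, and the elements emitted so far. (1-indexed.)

[i=1,j=1] 4>2 → j++
[i=1,j=2] 4<5 → i++
[i=2,j=2] 21>5 → j++
[i=2,j=3] 21>11 → j++

i=2, j=4, emitted=[]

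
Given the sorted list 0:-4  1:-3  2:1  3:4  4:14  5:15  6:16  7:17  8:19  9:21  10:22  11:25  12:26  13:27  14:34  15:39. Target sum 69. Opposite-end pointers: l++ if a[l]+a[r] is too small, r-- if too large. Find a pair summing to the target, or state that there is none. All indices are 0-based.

l=0 r=15: -4+39=35 <69, l++
l=1 r=15: -3+39=36 <69, l++
l=2 r=15: 1+39=40 <69, l++
l=3 r=15: 4+39=43 <69, l++
l=4 r=15: 14+39=53 <69, l++
l=5 r=15: 15+39=54 <69, l++
l=6 r=15: 16+39=55 <69, l++
l=7 r=15: 17+39=56 <69, l++
l=8 r=15: 19+39=58 <69, l++
l=9 r=15: 21+39=60 <69, l++
l=10 r=15: 22+39=61 <69, l++
l=11 r=15: 25+39=64 <69, l++
l=12 r=15: 26+39=65 <69, l++
l=13 r=15: 27+39=66 <69, l++
l=14 r=15: 34+39=73 >69, r--

no pair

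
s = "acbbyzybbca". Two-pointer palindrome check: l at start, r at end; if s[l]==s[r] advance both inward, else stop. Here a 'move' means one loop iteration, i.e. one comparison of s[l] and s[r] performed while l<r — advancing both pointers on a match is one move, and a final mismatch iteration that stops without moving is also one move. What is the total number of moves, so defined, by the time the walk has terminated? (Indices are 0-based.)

5 moves

l=0 r=10: 'a'=='a', l++,r--
l=1 r=9: 'c'=='c', l++,r--
l=2 r=8: 'b'=='b', l++,r--
l=3 r=7: 'b'=='b', l++,r--
l=4 r=6: 'y'=='y', l++,r--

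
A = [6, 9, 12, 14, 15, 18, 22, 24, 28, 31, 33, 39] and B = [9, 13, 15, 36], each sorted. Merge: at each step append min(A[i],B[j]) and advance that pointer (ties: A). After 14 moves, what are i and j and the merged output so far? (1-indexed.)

i=12, j=4, merged so far=[6, 9, 9, 12, 13, 14, 15, 15, 18, 22, 24, 28, 31, 33]

[i=1,j=1] A[i]=6<=B[j]=9 take 6 → i++
[i=2,j=1] A[i]=9<=B[j]=9 take 9 → i++
[i=3,j=1] A[i]=12>B[j]=9 take 9 → j++
[i=3,j=2] A[i]=12<=B[j]=13 take 12 → i++
[i=4,j=2] A[i]=14>B[j]=13 take 13 → j++
[i=4,j=3] A[i]=14<=B[j]=15 take 14 → i++
[i=5,j=3] A[i]=15<=B[j]=15 take 15 → i++
[i=6,j=3] A[i]=18>B[j]=15 take 15 → j++
[i=6,j=4] A[i]=18<=B[j]=36 take 18 → i++
[i=7,j=4] A[i]=22<=B[j]=36 take 22 → i++
[i=8,j=4] A[i]=24<=B[j]=36 take 24 → i++
[i=9,j=4] A[i]=28<=B[j]=36 take 28 → i++
[i=10,j=4] A[i]=31<=B[j]=36 take 31 → i++
[i=11,j=4] A[i]=33<=B[j]=36 take 33 → i++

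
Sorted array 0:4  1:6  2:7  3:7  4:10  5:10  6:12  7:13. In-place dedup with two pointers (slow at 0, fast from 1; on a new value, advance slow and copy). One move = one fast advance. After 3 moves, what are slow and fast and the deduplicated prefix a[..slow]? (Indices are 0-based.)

slow=2, fast=4, prefix=[4, 6, 7]

(s=0,f=1) a[fast]=6≠a[slow]=4 write a[1]=6 → slow++,fast++
(s=1,f=2) a[fast]=7≠a[slow]=6 write a[2]=7 → slow++,fast++
(s=2,f=3) a[fast]=7=a[slow] dup → fast++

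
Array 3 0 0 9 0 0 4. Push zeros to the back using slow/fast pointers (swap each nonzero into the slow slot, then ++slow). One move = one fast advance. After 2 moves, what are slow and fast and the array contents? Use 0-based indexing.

slow=1, fast=2, a=[3, 0, 0, 9, 0, 0, 4]

(s=0,f=0) a[fast]=3≠0 swap→a[0]=3 → slow++,fast++
(s=1,f=1) a[fast]=0 → fast++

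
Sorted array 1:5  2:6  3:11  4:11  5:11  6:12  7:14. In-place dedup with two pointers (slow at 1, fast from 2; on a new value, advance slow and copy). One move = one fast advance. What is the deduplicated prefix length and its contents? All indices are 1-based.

slow=1 fast=2: a[fast]=6≠a[slow]=5 write a[2]=6, slow++,fast++
slow=2 fast=3: a[fast]=11≠a[slow]=6 write a[3]=11, slow++,fast++
slow=3 fast=4: a[fast]=11=a[slow] dup, fast++
slow=3 fast=5: a[fast]=11=a[slow] dup, fast++
slow=3 fast=6: a[fast]=12≠a[slow]=11 write a[4]=12, slow++,fast++
slow=4 fast=7: a[fast]=14≠a[slow]=12 write a[5]=14, slow++,fast++

length 5; prefix = [5, 6, 11, 12, 14]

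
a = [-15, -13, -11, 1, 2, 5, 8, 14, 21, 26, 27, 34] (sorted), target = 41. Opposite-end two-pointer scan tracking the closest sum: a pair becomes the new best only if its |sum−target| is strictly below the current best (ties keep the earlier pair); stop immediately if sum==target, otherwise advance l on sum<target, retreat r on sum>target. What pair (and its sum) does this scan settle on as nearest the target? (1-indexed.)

pair (14, 27) with sum 41 (|Δ|=0)

l=1 r=12: -15+34=19 d=22 *, l++
l=2 r=12: -13+34=21 d=20 *, l++
l=3 r=12: -11+34=23 d=18 *, l++
l=4 r=12: 1+34=35 d=6 *, l++
l=5 r=12: 2+34=36 d=5 *, l++
l=6 r=12: 5+34=39 d=2 *, l++
l=7 r=12: 8+34=42 d=1 *, r--
l=7 r=11: 8+27=35 d=6, l++
l=8 r=11: 14+27=41 d=0 *, stop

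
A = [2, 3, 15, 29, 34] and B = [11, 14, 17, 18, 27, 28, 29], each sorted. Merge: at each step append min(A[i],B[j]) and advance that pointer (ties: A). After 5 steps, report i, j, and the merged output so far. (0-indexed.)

i=3, j=2, merged so far=[2, 3, 11, 14, 15]

[i=0,j=0] A[i]=2<=B[j]=11 take 2 → i++
[i=1,j=0] A[i]=3<=B[j]=11 take 3 → i++
[i=2,j=0] A[i]=15>B[j]=11 take 11 → j++
[i=2,j=1] A[i]=15>B[j]=14 take 14 → j++
[i=2,j=2] A[i]=15<=B[j]=17 take 15 → i++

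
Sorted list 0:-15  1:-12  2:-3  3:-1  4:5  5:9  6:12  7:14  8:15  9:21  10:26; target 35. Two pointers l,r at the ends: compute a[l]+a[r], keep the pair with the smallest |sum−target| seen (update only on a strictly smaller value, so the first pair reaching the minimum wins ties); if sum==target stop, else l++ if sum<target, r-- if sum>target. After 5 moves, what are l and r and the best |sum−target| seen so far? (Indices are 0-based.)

l=5, r=10, best |Δ|=4

[0,10] -15+26=11 d=24 * → l++
[1,10] -12+26=14 d=21 * → l++
[2,10] -3+26=23 d=12 * → l++
[3,10] -1+26=25 d=10 * → l++
[4,10] 5+26=31 d=4 * → l++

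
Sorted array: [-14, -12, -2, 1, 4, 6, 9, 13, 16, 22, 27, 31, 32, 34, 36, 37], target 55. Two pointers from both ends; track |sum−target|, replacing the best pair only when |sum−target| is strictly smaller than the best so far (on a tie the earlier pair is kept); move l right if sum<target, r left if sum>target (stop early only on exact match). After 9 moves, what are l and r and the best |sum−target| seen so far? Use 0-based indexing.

l=0 r=15: -14+37=23 d=32 *, l++
l=1 r=15: -12+37=25 d=30 *, l++
l=2 r=15: -2+37=35 d=20 *, l++
l=3 r=15: 1+37=38 d=17 *, l++
l=4 r=15: 4+37=41 d=14 *, l++
l=5 r=15: 6+37=43 d=12 *, l++
l=6 r=15: 9+37=46 d=9 *, l++
l=7 r=15: 13+37=50 d=5 *, l++
l=8 r=15: 16+37=53 d=2 *, l++

l=9, r=15, best |Δ|=2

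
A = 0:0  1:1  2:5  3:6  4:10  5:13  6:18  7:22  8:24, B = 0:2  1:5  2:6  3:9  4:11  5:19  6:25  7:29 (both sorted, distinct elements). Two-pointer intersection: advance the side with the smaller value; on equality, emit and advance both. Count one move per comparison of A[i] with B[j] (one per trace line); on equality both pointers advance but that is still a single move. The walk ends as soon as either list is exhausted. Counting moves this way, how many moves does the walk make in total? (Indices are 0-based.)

[i=0,j=0] 0<2 → i++
[i=1,j=0] 1<2 → i++
[i=2,j=0] 5>2 → j++
[i=2,j=1] 5==5 emit → i++,j++
[i=3,j=2] 6==6 emit → i++,j++
[i=4,j=3] 10>9 → j++
[i=4,j=4] 10<11 → i++
[i=5,j=4] 13>11 → j++
[i=5,j=5] 13<19 → i++
[i=6,j=5] 18<19 → i++
[i=7,j=5] 22>19 → j++
[i=7,j=6] 22<25 → i++
[i=8,j=6] 24<25 → i++

13 moves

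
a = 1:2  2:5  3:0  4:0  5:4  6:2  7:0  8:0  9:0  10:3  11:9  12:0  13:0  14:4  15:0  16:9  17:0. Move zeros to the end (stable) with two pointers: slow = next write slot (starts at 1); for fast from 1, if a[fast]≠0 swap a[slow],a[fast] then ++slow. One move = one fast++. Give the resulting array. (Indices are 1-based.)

(s=1,f=1) a[fast]=2≠0 swap→a[1]=2 → slow++,fast++
(s=2,f=2) a[fast]=5≠0 swap→a[2]=5 → slow++,fast++
(s=3,f=3) a[fast]=0 → fast++
(s=3,f=4) a[fast]=0 → fast++
(s=3,f=5) a[fast]=4≠0 swap→a[3]=4 → slow++,fast++
(s=4,f=6) a[fast]=2≠0 swap→a[4]=2 → slow++,fast++
(s=5,f=7) a[fast]=0 → fast++
(s=5,f=8) a[fast]=0 → fast++
(s=5,f=9) a[fast]=0 → fast++
(s=5,f=10) a[fast]=3≠0 swap→a[5]=3 → slow++,fast++
(s=6,f=11) a[fast]=9≠0 swap→a[6]=9 → slow++,fast++
(s=7,f=12) a[fast]=0 → fast++
(s=7,f=13) a[fast]=0 → fast++
(s=7,f=14) a[fast]=4≠0 swap→a[7]=4 → slow++,fast++
(s=8,f=15) a[fast]=0 → fast++
(s=8,f=16) a[fast]=9≠0 swap→a[8]=9 → slow++,fast++
(s=9,f=17) a[fast]=0 → fast++

[2, 5, 4, 2, 3, 9, 4, 9, 0, 0, 0, 0, 0, 0, 0, 0, 0]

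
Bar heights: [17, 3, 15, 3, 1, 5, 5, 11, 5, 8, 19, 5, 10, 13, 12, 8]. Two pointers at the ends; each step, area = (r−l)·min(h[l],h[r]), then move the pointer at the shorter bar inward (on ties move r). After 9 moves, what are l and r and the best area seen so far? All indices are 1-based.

l=5, r=11, best area=170

[1,16] min(17,8)*15=120 best=120 * → r--
[1,15] min(17,12)*14=168 best=168 * → r--
[1,14] min(17,13)*13=169 best=169 * → r--
[1,13] min(17,10)*12=120 best=169 → r--
[1,12] min(17,5)*11=55 best=169 → r--
[1,11] min(17,19)*10=170 best=170 * → l++
[2,11] min(3,19)*9=27 best=170 → l++
[3,11] min(15,19)*8=120 best=170 → l++
[4,11] min(3,19)*7=21 best=170 → l++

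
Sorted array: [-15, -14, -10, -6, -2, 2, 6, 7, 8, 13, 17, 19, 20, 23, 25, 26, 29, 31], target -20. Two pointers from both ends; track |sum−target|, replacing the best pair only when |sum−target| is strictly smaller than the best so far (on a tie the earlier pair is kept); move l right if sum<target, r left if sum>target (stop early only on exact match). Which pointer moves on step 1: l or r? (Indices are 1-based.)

[1,18] -15+31=16 d=36 * → r--

r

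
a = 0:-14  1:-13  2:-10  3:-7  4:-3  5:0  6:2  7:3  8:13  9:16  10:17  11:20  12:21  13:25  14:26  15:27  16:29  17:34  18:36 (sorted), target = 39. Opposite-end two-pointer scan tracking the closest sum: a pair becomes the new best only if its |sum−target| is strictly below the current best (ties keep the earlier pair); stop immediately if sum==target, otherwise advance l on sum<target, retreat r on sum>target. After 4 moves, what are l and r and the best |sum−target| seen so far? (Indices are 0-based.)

l=0 r=18: -14+36=22 d=17 *, l++
l=1 r=18: -13+36=23 d=16 *, l++
l=2 r=18: -10+36=26 d=13 *, l++
l=3 r=18: -7+36=29 d=10 *, l++

l=4, r=18, best |Δ|=10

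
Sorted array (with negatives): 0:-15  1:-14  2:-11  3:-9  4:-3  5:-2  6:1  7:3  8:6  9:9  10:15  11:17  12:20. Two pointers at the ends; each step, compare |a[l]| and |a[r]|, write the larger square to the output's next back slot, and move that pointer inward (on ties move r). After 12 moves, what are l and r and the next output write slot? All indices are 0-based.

l=6, r=6, next write slot=0

[0,12] |-15|<=|20| out[12]=400 → r--
[0,11] |-15|<=|17| out[11]=289 → r--
[0,10] |-15|<=|15| out[10]=225 → r--
[0,9] |-15|>|9| out[9]=225 → l++
[1,9] |-14|>|9| out[8]=196 → l++
[2,9] |-11|>|9| out[7]=121 → l++
[3,9] |-9|<=|9| out[6]=81 → r--
[3,8] |-9|>|6| out[5]=81 → l++
[4,8] |-3|<=|6| out[4]=36 → r--
[4,7] |-3|<=|3| out[3]=9 → r--
[4,6] |-3|>|1| out[2]=9 → l++
[5,6] |-2|>|1| out[1]=4 → l++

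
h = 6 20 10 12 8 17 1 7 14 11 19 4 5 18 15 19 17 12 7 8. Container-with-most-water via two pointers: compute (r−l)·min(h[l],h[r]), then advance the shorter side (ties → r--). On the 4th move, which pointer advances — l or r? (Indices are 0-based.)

l=0 r=19: min(6,8)*19=114 best=114 *, l++
l=1 r=19: min(20,8)*18=144 best=144 *, r--
l=1 r=18: min(20,7)*17=119 best=144, r--
l=1 r=17: min(20,12)*16=192 best=192 *, r--

r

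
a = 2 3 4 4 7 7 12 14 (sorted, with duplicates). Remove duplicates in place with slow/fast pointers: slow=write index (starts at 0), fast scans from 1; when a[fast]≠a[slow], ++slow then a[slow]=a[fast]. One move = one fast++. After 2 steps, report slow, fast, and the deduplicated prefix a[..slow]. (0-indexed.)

slow=0 fast=1: a[fast]=3≠a[slow]=2 write a[1]=3, slow++,fast++
slow=1 fast=2: a[fast]=4≠a[slow]=3 write a[2]=4, slow++,fast++

slow=2, fast=3, prefix=[2, 3, 4]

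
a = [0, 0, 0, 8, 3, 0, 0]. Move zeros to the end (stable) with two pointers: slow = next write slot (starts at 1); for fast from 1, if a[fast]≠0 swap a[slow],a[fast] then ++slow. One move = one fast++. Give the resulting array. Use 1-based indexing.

slow=1 fast=1: a[fast]=0, fast++
slow=1 fast=2: a[fast]=0, fast++
slow=1 fast=3: a[fast]=0, fast++
slow=1 fast=4: a[fast]=8≠0 swap→a[1]=8, slow++,fast++
slow=2 fast=5: a[fast]=3≠0 swap→a[2]=3, slow++,fast++
slow=3 fast=6: a[fast]=0, fast++
slow=3 fast=7: a[fast]=0, fast++

[8, 3, 0, 0, 0, 0, 0]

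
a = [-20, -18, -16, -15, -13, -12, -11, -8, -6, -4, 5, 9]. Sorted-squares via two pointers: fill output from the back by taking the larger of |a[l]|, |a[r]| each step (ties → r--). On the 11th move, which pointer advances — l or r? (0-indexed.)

l=0 r=11: |-20|>|9| out[11]=400, l++
l=1 r=11: |-18|>|9| out[10]=324, l++
l=2 r=11: |-16|>|9| out[9]=256, l++
l=3 r=11: |-15|>|9| out[8]=225, l++
l=4 r=11: |-13|>|9| out[7]=169, l++
l=5 r=11: |-12|>|9| out[6]=144, l++
l=6 r=11: |-11|>|9| out[5]=121, l++
l=7 r=11: |-8|<=|9| out[4]=81, r--
l=7 r=10: |-8|>|5| out[3]=64, l++
l=8 r=10: |-6|>|5| out[2]=36, l++
l=9 r=10: |-4|<=|5| out[1]=25, r--

r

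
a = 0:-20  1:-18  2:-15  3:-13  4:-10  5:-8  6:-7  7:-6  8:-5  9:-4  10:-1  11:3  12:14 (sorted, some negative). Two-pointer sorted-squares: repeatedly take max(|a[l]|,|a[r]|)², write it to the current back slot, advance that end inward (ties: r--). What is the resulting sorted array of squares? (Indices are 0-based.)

[1, 9, 16, 25, 36, 49, 64, 100, 169, 196, 225, 324, 400]

[0,12] |-20|>|14| out[12]=400 → l++
[1,12] |-18|>|14| out[11]=324 → l++
[2,12] |-15|>|14| out[10]=225 → l++
[3,12] |-13|<=|14| out[9]=196 → r--
[3,11] |-13|>|3| out[8]=169 → l++
[4,11] |-10|>|3| out[7]=100 → l++
[5,11] |-8|>|3| out[6]=64 → l++
[6,11] |-7|>|3| out[5]=49 → l++
[7,11] |-6|>|3| out[4]=36 → l++
[8,11] |-5|>|3| out[3]=25 → l++
[9,11] |-4|>|3| out[2]=16 → l++
[10,11] |-1|<=|3| out[1]=9 → r--
[10,10] |-1|<=|-1| out[0]=1 → r--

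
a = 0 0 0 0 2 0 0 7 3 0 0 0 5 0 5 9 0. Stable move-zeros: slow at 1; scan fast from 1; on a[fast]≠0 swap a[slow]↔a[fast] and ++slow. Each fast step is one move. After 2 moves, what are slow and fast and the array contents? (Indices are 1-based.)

slow=1, fast=3, a=[0, 0, 0, 0, 2, 0, 0, 7, 3, 0, 0, 0, 5, 0, 5, 9, 0]

slow=1 fast=1: a[fast]=0, fast++
slow=1 fast=2: a[fast]=0, fast++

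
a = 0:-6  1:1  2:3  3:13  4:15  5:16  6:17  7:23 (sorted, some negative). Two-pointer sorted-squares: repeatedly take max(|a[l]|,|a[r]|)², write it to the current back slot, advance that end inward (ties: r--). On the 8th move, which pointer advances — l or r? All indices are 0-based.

r

[0,7] |-6|<=|23| out[7]=529 → r--
[0,6] |-6|<=|17| out[6]=289 → r--
[0,5] |-6|<=|16| out[5]=256 → r--
[0,4] |-6|<=|15| out[4]=225 → r--
[0,3] |-6|<=|13| out[3]=169 → r--
[0,2] |-6|>|3| out[2]=36 → l++
[1,2] |1|<=|3| out[1]=9 → r--
[1,1] |1|<=|1| out[0]=1 → r--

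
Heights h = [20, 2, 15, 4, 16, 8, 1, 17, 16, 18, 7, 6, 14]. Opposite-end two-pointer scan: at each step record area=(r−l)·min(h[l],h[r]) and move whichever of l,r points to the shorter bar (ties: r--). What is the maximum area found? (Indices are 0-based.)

[0,12] min(20,14)*12=168 best=168 * → r--
[0,11] min(20,6)*11=66 best=168 → r--
[0,10] min(20,7)*10=70 best=168 → r--
[0,9] min(20,18)*9=162 best=168 → r--
[0,8] min(20,16)*8=128 best=168 → r--
[0,7] min(20,17)*7=119 best=168 → r--
[0,6] min(20,1)*6=6 best=168 → r--
[0,5] min(20,8)*5=40 best=168 → r--
[0,4] min(20,16)*4=64 best=168 → r--
[0,3] min(20,4)*3=12 best=168 → r--
[0,2] min(20,15)*2=30 best=168 → r--
[0,1] min(20,2)*1=2 best=168 → r--

max area = 168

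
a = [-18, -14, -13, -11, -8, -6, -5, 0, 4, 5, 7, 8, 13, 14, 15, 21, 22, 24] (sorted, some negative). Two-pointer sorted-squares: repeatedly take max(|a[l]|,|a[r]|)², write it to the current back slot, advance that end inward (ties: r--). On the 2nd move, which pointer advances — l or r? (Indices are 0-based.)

[0,17] |-18|<=|24| out[17]=576 → r--
[0,16] |-18|<=|22| out[16]=484 → r--

r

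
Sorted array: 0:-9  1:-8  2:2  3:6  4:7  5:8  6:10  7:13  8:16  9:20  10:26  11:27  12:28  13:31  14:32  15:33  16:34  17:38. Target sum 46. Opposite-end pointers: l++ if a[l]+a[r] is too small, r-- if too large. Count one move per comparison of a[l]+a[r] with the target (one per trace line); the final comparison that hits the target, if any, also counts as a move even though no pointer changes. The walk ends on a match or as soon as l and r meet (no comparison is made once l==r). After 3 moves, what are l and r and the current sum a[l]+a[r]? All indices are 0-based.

l=0 r=17: -9+38=29 <46, l++
l=1 r=17: -8+38=30 <46, l++
l=2 r=17: 2+38=40 <46, l++

l=3, r=17, sum=44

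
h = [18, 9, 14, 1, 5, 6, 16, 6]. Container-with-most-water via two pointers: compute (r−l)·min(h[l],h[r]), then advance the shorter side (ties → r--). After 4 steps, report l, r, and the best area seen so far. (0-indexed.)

l=0 r=7: min(18,6)*7=42 best=42 *, r--
l=0 r=6: min(18,16)*6=96 best=96 *, r--
l=0 r=5: min(18,6)*5=30 best=96, r--
l=0 r=4: min(18,5)*4=20 best=96, r--

l=0, r=3, best area=96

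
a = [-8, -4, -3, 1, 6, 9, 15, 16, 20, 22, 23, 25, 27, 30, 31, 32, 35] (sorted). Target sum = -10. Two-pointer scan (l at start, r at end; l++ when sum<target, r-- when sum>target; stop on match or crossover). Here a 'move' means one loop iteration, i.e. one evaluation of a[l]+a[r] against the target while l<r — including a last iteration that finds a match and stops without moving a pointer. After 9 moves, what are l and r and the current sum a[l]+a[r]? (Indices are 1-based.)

l=1, r=8, sum=8

[1,17] -8+35=27 >-10 → r--
[1,16] -8+32=24 >-10 → r--
[1,15] -8+31=23 >-10 → r--
[1,14] -8+30=22 >-10 → r--
[1,13] -8+27=19 >-10 → r--
[1,12] -8+25=17 >-10 → r--
[1,11] -8+23=15 >-10 → r--
[1,10] -8+22=14 >-10 → r--
[1,9] -8+20=12 >-10 → r--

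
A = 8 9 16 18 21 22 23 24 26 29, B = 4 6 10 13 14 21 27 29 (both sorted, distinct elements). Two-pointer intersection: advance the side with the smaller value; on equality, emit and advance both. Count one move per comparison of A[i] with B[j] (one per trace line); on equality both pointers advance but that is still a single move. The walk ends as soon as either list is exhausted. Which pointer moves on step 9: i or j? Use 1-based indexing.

i=1 j=1: 8>4, j++
i=1 j=2: 8>6, j++
i=1 j=3: 8<10, i++
i=2 j=3: 9<10, i++
i=3 j=3: 16>10, j++
i=3 j=4: 16>13, j++
i=3 j=5: 16>14, j++
i=3 j=6: 16<21, i++
i=4 j=6: 18<21, i++

i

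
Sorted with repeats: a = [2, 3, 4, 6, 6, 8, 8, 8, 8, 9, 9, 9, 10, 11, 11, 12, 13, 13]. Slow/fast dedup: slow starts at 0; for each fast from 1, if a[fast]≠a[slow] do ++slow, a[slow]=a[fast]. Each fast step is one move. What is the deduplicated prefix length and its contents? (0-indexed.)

length 10; prefix = [2, 3, 4, 6, 8, 9, 10, 11, 12, 13]

slow=0 fast=1: a[fast]=3≠a[slow]=2 write a[1]=3, slow++,fast++
slow=1 fast=2: a[fast]=4≠a[slow]=3 write a[2]=4, slow++,fast++
slow=2 fast=3: a[fast]=6≠a[slow]=4 write a[3]=6, slow++,fast++
slow=3 fast=4: a[fast]=6=a[slow] dup, fast++
slow=3 fast=5: a[fast]=8≠a[slow]=6 write a[4]=8, slow++,fast++
slow=4 fast=6: a[fast]=8=a[slow] dup, fast++
slow=4 fast=7: a[fast]=8=a[slow] dup, fast++
slow=4 fast=8: a[fast]=8=a[slow] dup, fast++
slow=4 fast=9: a[fast]=9≠a[slow]=8 write a[5]=9, slow++,fast++
slow=5 fast=10: a[fast]=9=a[slow] dup, fast++
slow=5 fast=11: a[fast]=9=a[slow] dup, fast++
slow=5 fast=12: a[fast]=10≠a[slow]=9 write a[6]=10, slow++,fast++
slow=6 fast=13: a[fast]=11≠a[slow]=10 write a[7]=11, slow++,fast++
slow=7 fast=14: a[fast]=11=a[slow] dup, fast++
slow=7 fast=15: a[fast]=12≠a[slow]=11 write a[8]=12, slow++,fast++
slow=8 fast=16: a[fast]=13≠a[slow]=12 write a[9]=13, slow++,fast++
slow=9 fast=17: a[fast]=13=a[slow] dup, fast++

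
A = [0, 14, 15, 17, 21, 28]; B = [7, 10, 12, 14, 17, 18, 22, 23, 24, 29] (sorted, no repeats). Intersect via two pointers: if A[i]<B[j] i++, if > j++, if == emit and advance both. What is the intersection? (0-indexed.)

intersection = [14, 17]

[i=0,j=0] 0<7 → i++
[i=1,j=0] 14>7 → j++
[i=1,j=1] 14>10 → j++
[i=1,j=2] 14>12 → j++
[i=1,j=3] 14==14 emit → i++,j++
[i=2,j=4] 15<17 → i++
[i=3,j=4] 17==17 emit → i++,j++
[i=4,j=5] 21>18 → j++
[i=4,j=6] 21<22 → i++
[i=5,j=6] 28>22 → j++
[i=5,j=7] 28>23 → j++
[i=5,j=8] 28>24 → j++
[i=5,j=9] 28<29 → i++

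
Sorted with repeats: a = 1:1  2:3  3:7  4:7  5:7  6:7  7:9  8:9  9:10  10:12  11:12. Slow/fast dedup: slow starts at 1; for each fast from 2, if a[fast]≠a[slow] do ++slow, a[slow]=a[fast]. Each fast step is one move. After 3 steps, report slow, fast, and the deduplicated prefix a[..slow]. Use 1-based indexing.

slow=3, fast=5, prefix=[1, 3, 7]

slow=1 fast=2: a[fast]=3≠a[slow]=1 write a[2]=3, slow++,fast++
slow=2 fast=3: a[fast]=7≠a[slow]=3 write a[3]=7, slow++,fast++
slow=3 fast=4: a[fast]=7=a[slow] dup, fast++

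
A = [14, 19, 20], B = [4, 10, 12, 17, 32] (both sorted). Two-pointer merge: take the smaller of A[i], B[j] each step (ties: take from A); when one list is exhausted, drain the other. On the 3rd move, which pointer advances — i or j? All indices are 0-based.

j

i=0 j=0: A[i]=14>B[j]=4 take 4, j++
i=0 j=1: A[i]=14>B[j]=10 take 10, j++
i=0 j=2: A[i]=14>B[j]=12 take 12, j++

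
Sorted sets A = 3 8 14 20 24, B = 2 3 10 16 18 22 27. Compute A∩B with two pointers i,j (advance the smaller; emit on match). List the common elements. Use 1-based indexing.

intersection = [3]

[i=1,j=1] 3>2 → j++
[i=1,j=2] 3==3 emit → i++,j++
[i=2,j=3] 8<10 → i++
[i=3,j=3] 14>10 → j++
[i=3,j=4] 14<16 → i++
[i=4,j=4] 20>16 → j++
[i=4,j=5] 20>18 → j++
[i=4,j=6] 20<22 → i++
[i=5,j=6] 24>22 → j++
[i=5,j=7] 24<27 → i++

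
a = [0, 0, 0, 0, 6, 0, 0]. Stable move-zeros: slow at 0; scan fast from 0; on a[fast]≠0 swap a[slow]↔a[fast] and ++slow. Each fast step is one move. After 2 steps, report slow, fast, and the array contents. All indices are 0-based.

slow=0, fast=2, a=[0, 0, 0, 0, 6, 0, 0]

(s=0,f=0) a[fast]=0 → fast++
(s=0,f=1) a[fast]=0 → fast++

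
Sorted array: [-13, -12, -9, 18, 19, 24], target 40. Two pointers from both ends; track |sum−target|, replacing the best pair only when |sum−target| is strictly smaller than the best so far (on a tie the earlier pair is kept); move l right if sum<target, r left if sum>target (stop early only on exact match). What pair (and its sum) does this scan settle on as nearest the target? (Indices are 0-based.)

pair (18, 24) with sum 42 (|Δ|=2)

[0,5] -13+24=11 d=29 * → l++
[1,5] -12+24=12 d=28 * → l++
[2,5] -9+24=15 d=25 * → l++
[3,5] 18+24=42 d=2 * → r--
[3,4] 18+19=37 d=3 → l++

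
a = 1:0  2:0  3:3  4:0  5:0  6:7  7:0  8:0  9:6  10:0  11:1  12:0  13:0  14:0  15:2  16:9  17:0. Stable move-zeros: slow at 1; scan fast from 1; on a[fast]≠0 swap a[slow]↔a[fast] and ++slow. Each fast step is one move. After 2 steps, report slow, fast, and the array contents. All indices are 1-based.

slow=1, fast=3, a=[0, 0, 3, 0, 0, 7, 0, 0, 6, 0, 1, 0, 0, 0, 2, 9, 0]

slow=1 fast=1: a[fast]=0, fast++
slow=1 fast=2: a[fast]=0, fast++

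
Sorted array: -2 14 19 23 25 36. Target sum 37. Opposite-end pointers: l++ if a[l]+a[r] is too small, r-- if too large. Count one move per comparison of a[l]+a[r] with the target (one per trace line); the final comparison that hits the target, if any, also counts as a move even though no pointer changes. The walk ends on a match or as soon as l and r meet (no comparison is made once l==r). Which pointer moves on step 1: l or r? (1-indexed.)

l

[1,6] -2+36=34 <37 → l++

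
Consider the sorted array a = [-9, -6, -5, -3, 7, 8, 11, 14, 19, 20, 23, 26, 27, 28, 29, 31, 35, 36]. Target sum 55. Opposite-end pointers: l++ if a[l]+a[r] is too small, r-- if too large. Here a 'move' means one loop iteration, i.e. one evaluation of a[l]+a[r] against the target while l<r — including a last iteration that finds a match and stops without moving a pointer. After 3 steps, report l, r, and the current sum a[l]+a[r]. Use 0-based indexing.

l=3, r=17, sum=33

l=0 r=17: -9+36=27 <55, l++
l=1 r=17: -6+36=30 <55, l++
l=2 r=17: -5+36=31 <55, l++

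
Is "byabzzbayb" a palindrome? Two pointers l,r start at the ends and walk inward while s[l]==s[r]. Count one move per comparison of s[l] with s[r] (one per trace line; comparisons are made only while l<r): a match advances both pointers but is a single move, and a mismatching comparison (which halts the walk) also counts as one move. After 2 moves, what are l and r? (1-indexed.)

[1,10] 'b'=='b' → l++,r--
[2,9] 'y'=='y' → l++,r--

l=3, r=8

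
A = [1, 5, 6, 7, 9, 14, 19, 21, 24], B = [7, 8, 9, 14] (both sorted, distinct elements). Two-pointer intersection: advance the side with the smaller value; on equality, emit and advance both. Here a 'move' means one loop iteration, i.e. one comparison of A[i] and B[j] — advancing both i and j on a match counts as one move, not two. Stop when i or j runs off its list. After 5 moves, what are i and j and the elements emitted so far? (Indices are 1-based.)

i=5, j=3, emitted=[7]

[i=1,j=1] 1<7 → i++
[i=2,j=1] 5<7 → i++
[i=3,j=1] 6<7 → i++
[i=4,j=1] 7==7 emit → i++,j++
[i=5,j=2] 9>8 → j++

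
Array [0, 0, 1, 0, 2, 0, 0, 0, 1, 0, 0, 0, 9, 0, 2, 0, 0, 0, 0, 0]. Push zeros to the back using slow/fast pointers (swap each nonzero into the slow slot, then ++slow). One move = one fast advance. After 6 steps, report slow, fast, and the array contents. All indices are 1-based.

slow=3, fast=7, a=[1, 2, 0, 0, 0, 0, 0, 0, 1, 0, 0, 0, 9, 0, 2, 0, 0, 0, 0, 0]

slow=1 fast=1: a[fast]=0, fast++
slow=1 fast=2: a[fast]=0, fast++
slow=1 fast=3: a[fast]=1≠0 swap→a[1]=1, slow++,fast++
slow=2 fast=4: a[fast]=0, fast++
slow=2 fast=5: a[fast]=2≠0 swap→a[2]=2, slow++,fast++
slow=3 fast=6: a[fast]=0, fast++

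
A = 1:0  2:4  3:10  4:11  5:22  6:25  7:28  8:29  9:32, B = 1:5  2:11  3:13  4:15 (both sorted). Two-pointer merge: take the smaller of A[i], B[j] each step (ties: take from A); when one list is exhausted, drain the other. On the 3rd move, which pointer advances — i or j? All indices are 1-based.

i=1 j=1: A[i]=0<=B[j]=5 take 0, i++
i=2 j=1: A[i]=4<=B[j]=5 take 4, i++
i=3 j=1: A[i]=10>B[j]=5 take 5, j++

j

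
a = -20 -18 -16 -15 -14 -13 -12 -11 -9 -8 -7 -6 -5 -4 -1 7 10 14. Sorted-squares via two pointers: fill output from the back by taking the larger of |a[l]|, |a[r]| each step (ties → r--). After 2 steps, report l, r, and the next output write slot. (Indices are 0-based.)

l=2, r=17, next write slot=15

l=0 r=17: |-20|>|14| out[17]=400, l++
l=1 r=17: |-18|>|14| out[16]=324, l++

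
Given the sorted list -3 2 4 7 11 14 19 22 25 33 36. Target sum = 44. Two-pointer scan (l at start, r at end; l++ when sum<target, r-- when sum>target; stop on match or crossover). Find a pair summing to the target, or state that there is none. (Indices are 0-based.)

[0,10] -3+36=33 <44 → l++
[1,10] 2+36=38 <44 → l++
[2,10] 4+36=40 <44 → l++
[3,10] 7+36=43 <44 → l++
[4,10] 11+36=47 >44 → r--
[4,9] 11+33=44 → found

(11, 33)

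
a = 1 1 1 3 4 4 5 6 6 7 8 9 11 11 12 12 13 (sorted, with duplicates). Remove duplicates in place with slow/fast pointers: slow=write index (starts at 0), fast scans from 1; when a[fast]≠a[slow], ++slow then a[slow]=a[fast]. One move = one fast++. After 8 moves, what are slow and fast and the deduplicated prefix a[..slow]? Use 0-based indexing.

slow=4, fast=9, prefix=[1, 3, 4, 5, 6]

slow=0 fast=1: a[fast]=1=a[slow] dup, fast++
slow=0 fast=2: a[fast]=1=a[slow] dup, fast++
slow=0 fast=3: a[fast]=3≠a[slow]=1 write a[1]=3, slow++,fast++
slow=1 fast=4: a[fast]=4≠a[slow]=3 write a[2]=4, slow++,fast++
slow=2 fast=5: a[fast]=4=a[slow] dup, fast++
slow=2 fast=6: a[fast]=5≠a[slow]=4 write a[3]=5, slow++,fast++
slow=3 fast=7: a[fast]=6≠a[slow]=5 write a[4]=6, slow++,fast++
slow=4 fast=8: a[fast]=6=a[slow] dup, fast++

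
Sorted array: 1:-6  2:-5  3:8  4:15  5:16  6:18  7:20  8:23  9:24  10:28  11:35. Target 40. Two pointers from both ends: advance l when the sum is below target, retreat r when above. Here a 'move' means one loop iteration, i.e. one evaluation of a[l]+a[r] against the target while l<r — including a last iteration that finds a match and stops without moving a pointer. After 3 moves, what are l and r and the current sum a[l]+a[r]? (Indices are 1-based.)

l=1 r=11: -6+35=29 <40, l++
l=2 r=11: -5+35=30 <40, l++
l=3 r=11: 8+35=43 >40, r--

l=3, r=10, sum=36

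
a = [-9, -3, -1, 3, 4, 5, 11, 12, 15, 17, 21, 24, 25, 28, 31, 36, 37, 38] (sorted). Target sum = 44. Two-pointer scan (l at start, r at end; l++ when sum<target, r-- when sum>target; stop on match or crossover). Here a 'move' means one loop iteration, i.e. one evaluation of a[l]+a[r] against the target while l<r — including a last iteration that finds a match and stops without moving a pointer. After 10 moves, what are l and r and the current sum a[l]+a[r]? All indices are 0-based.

l=0 r=17: -9+38=29 <44, l++
l=1 r=17: -3+38=35 <44, l++
l=2 r=17: -1+38=37 <44, l++
l=3 r=17: 3+38=41 <44, l++
l=4 r=17: 4+38=42 <44, l++
l=5 r=17: 5+38=43 <44, l++
l=6 r=17: 11+38=49 >44, r--
l=6 r=16: 11+37=48 >44, r--
l=6 r=15: 11+36=47 >44, r--
l=6 r=14: 11+31=42 <44, l++

l=7, r=14, sum=43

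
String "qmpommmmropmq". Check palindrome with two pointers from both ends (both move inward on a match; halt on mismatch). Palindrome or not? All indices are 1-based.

l=1 r=13: 'q'=='q', l++,r--
l=2 r=12: 'm'=='m', l++,r--
l=3 r=11: 'p'=='p', l++,r--
l=4 r=10: 'o'=='o', l++,r--
l=5 r=9: 'm'!='r', stop

not a palindrome (mismatch at 5,9)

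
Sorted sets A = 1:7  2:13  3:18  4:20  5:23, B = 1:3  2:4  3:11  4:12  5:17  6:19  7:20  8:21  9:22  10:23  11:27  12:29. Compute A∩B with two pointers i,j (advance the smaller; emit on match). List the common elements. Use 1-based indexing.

[i=1,j=1] 7>3 → j++
[i=1,j=2] 7>4 → j++
[i=1,j=3] 7<11 → i++
[i=2,j=3] 13>11 → j++
[i=2,j=4] 13>12 → j++
[i=2,j=5] 13<17 → i++
[i=3,j=5] 18>17 → j++
[i=3,j=6] 18<19 → i++
[i=4,j=6] 20>19 → j++
[i=4,j=7] 20==20 emit → i++,j++
[i=5,j=8] 23>21 → j++
[i=5,j=9] 23>22 → j++
[i=5,j=10] 23==23 emit → i++,j++

intersection = [20, 23]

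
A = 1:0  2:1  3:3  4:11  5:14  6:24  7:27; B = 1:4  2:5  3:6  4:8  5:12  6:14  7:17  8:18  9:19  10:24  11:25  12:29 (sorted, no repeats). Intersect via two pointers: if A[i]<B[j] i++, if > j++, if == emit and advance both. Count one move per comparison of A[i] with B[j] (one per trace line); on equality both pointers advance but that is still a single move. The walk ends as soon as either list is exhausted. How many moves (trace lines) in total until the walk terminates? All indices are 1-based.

16 moves

i=1 j=1: 0<4, i++
i=2 j=1: 1<4, i++
i=3 j=1: 3<4, i++
i=4 j=1: 11>4, j++
i=4 j=2: 11>5, j++
i=4 j=3: 11>6, j++
i=4 j=4: 11>8, j++
i=4 j=5: 11<12, i++
i=5 j=5: 14>12, j++
i=5 j=6: 14==14 emit, i++,j++
i=6 j=7: 24>17, j++
i=6 j=8: 24>18, j++
i=6 j=9: 24>19, j++
i=6 j=10: 24==24 emit, i++,j++
i=7 j=11: 27>25, j++
i=7 j=12: 27<29, i++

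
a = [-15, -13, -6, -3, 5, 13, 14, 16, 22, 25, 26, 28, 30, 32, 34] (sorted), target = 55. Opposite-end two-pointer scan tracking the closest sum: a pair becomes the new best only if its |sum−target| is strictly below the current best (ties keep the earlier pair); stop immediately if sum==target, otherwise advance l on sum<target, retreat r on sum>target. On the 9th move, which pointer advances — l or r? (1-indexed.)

[1,15] -15+34=19 d=36 * → l++
[2,15] -13+34=21 d=34 * → l++
[3,15] -6+34=28 d=27 * → l++
[4,15] -3+34=31 d=24 * → l++
[5,15] 5+34=39 d=16 * → l++
[6,15] 13+34=47 d=8 * → l++
[7,15] 14+34=48 d=7 * → l++
[8,15] 16+34=50 d=5 * → l++
[9,15] 22+34=56 d=1 * → r--

r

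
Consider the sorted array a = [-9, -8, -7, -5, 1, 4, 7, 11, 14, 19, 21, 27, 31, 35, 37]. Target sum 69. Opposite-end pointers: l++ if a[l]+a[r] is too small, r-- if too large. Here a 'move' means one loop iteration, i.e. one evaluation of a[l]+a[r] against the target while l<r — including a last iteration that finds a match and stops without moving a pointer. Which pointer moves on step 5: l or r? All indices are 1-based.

l

[1,15] -9+37=28 <69 → l++
[2,15] -8+37=29 <69 → l++
[3,15] -7+37=30 <69 → l++
[4,15] -5+37=32 <69 → l++
[5,15] 1+37=38 <69 → l++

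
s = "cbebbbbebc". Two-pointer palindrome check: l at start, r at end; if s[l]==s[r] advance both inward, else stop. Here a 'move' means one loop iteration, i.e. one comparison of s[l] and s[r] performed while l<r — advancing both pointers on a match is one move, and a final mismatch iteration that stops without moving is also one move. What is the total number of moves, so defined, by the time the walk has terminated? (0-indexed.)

l=0 r=9: 'c'=='c', l++,r--
l=1 r=8: 'b'=='b', l++,r--
l=2 r=7: 'e'=='e', l++,r--
l=3 r=6: 'b'=='b', l++,r--
l=4 r=5: 'b'=='b', l++,r--

5 moves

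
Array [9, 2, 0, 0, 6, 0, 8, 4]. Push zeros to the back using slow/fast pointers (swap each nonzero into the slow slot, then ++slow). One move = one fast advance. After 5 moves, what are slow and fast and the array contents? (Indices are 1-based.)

slow=4, fast=6, a=[9, 2, 6, 0, 0, 0, 8, 4]

slow=1 fast=1: a[fast]=9≠0 swap→a[1]=9, slow++,fast++
slow=2 fast=2: a[fast]=2≠0 swap→a[2]=2, slow++,fast++
slow=3 fast=3: a[fast]=0, fast++
slow=3 fast=4: a[fast]=0, fast++
slow=3 fast=5: a[fast]=6≠0 swap→a[3]=6, slow++,fast++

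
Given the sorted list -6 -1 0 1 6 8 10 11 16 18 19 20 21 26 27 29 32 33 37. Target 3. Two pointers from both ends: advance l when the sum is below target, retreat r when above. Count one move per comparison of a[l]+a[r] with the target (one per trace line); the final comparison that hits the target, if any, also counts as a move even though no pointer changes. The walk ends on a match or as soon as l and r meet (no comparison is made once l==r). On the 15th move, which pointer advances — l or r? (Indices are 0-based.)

r

[0,18] -6+37=31 >3 → r--
[0,17] -6+33=27 >3 → r--
[0,16] -6+32=26 >3 → r--
[0,15] -6+29=23 >3 → r--
[0,14] -6+27=21 >3 → r--
[0,13] -6+26=20 >3 → r--
[0,12] -6+21=15 >3 → r--
[0,11] -6+20=14 >3 → r--
[0,10] -6+19=13 >3 → r--
[0,9] -6+18=12 >3 → r--
[0,8] -6+16=10 >3 → r--
[0,7] -6+11=5 >3 → r--
[0,6] -6+10=4 >3 → r--
[0,5] -6+8=2 <3 → l++
[1,5] -1+8=7 >3 → r--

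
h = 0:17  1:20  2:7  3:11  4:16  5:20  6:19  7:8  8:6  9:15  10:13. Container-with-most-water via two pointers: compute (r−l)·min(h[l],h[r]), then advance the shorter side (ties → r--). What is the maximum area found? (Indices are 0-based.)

max area = 135

l=0 r=10: min(17,13)*10=130 best=130 *, r--
l=0 r=9: min(17,15)*9=135 best=135 *, r--
l=0 r=8: min(17,6)*8=48 best=135, r--
l=0 r=7: min(17,8)*7=56 best=135, r--
l=0 r=6: min(17,19)*6=102 best=135, l++
l=1 r=6: min(20,19)*5=95 best=135, r--
l=1 r=5: min(20,20)*4=80 best=135, r--
l=1 r=4: min(20,16)*3=48 best=135, r--
l=1 r=3: min(20,11)*2=22 best=135, r--
l=1 r=2: min(20,7)*1=7 best=135, r--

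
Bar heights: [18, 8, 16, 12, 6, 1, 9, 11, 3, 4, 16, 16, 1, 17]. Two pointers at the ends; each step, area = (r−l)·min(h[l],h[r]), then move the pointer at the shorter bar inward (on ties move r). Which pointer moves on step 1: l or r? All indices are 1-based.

l=1 r=14: min(18,17)*13=221 best=221 *, r--

r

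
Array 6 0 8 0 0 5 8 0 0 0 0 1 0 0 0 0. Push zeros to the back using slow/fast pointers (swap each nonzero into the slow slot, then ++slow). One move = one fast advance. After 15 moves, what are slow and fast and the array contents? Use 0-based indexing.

slow=0 fast=0: a[fast]=6≠0 swap→a[0]=6, slow++,fast++
slow=1 fast=1: a[fast]=0, fast++
slow=1 fast=2: a[fast]=8≠0 swap→a[1]=8, slow++,fast++
slow=2 fast=3: a[fast]=0, fast++
slow=2 fast=4: a[fast]=0, fast++
slow=2 fast=5: a[fast]=5≠0 swap→a[2]=5, slow++,fast++
slow=3 fast=6: a[fast]=8≠0 swap→a[3]=8, slow++,fast++
slow=4 fast=7: a[fast]=0, fast++
slow=4 fast=8: a[fast]=0, fast++
slow=4 fast=9: a[fast]=0, fast++
slow=4 fast=10: a[fast]=0, fast++
slow=4 fast=11: a[fast]=1≠0 swap→a[4]=1, slow++,fast++
slow=5 fast=12: a[fast]=0, fast++
slow=5 fast=13: a[fast]=0, fast++
slow=5 fast=14: a[fast]=0, fast++

slow=5, fast=15, a=[6, 8, 5, 8, 1, 0, 0, 0, 0, 0, 0, 0, 0, 0, 0, 0]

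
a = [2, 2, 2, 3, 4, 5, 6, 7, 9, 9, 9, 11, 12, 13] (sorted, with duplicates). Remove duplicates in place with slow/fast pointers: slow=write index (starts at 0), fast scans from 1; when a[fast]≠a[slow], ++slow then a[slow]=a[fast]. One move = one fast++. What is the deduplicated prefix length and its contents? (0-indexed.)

slow=0 fast=1: a[fast]=2=a[slow] dup, fast++
slow=0 fast=2: a[fast]=2=a[slow] dup, fast++
slow=0 fast=3: a[fast]=3≠a[slow]=2 write a[1]=3, slow++,fast++
slow=1 fast=4: a[fast]=4≠a[slow]=3 write a[2]=4, slow++,fast++
slow=2 fast=5: a[fast]=5≠a[slow]=4 write a[3]=5, slow++,fast++
slow=3 fast=6: a[fast]=6≠a[slow]=5 write a[4]=6, slow++,fast++
slow=4 fast=7: a[fast]=7≠a[slow]=6 write a[5]=7, slow++,fast++
slow=5 fast=8: a[fast]=9≠a[slow]=7 write a[6]=9, slow++,fast++
slow=6 fast=9: a[fast]=9=a[slow] dup, fast++
slow=6 fast=10: a[fast]=9=a[slow] dup, fast++
slow=6 fast=11: a[fast]=11≠a[slow]=9 write a[7]=11, slow++,fast++
slow=7 fast=12: a[fast]=12≠a[slow]=11 write a[8]=12, slow++,fast++
slow=8 fast=13: a[fast]=13≠a[slow]=12 write a[9]=13, slow++,fast++

length 10; prefix = [2, 3, 4, 5, 6, 7, 9, 11, 12, 13]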